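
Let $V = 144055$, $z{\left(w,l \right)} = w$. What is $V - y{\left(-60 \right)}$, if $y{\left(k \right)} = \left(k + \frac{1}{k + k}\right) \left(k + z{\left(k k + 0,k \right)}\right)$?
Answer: $\frac{712969}{2} \approx 3.5648 \cdot 10^{5}$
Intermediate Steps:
$y{\left(k \right)} = \left(k + k^{2}\right) \left(k + \frac{1}{2 k}\right)$ ($y{\left(k \right)} = \left(k + \frac{1}{k + k}\right) \left(k + \left(k k + 0\right)\right) = \left(k + \frac{1}{2 k}\right) \left(k + \left(k^{2} + 0\right)\right) = \left(k + \frac{1}{2 k}\right) \left(k + k^{2}\right) = \left(k + k^{2}\right) \left(k + \frac{1}{2 k}\right)$)
$V - y{\left(-60 \right)} = 144055 - \left(\frac{1}{2} + \left(-60\right)^{2} + \left(-60\right)^{3} + \frac{1}{2} \left(-60\right)\right) = 144055 - \left(\frac{1}{2} + 3600 - 216000 - 30\right) = 144055 - - \frac{424859}{2} = 144055 + \frac{424859}{2} = \frac{712969}{2}$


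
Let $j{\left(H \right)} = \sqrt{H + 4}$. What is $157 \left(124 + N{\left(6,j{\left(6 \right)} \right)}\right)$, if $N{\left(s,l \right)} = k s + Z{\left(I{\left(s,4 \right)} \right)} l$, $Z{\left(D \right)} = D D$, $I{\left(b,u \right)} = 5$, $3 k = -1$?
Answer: $19154 + 3925 \sqrt{10} \approx 31566.0$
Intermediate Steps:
$k = - \frac{1}{3}$ ($k = \frac{1}{3} \left(-1\right) = - \frac{1}{3} \approx -0.33333$)
$Z{\left(D \right)} = D^{2}$
$j{\left(H \right)} = \sqrt{4 + H}$
$N{\left(s,l \right)} = 25 l - \frac{s}{3}$ ($N{\left(s,l \right)} = - \frac{s}{3} + 5^{2} l = - \frac{s}{3} + 25 l = 25 l - \frac{s}{3}$)
$157 \left(124 + N{\left(6,j{\left(6 \right)} \right)}\right) = 157 \left(124 + \left(25 \sqrt{4 + 6} - 2\right)\right) = 157 \left(124 - \left(2 - 25 \sqrt{10}\right)\right) = 157 \left(122 + 25 \sqrt{10}\right) = 19154 + 3925 \sqrt{10}$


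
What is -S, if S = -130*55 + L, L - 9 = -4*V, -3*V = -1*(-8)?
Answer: 21391/3 ≈ 7130.3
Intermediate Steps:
V = -8/3 (V = -(-1)*(-8)/3 = -⅓*8 = -8/3 ≈ -2.6667)
L = 59/3 (L = 9 - 4*(-8/3) = 9 + 32/3 = 59/3 ≈ 19.667)
S = -21391/3 (S = -130*55 + 59/3 = -7150 + 59/3 = -21391/3 ≈ -7130.3)
-S = -1*(-21391/3) = 21391/3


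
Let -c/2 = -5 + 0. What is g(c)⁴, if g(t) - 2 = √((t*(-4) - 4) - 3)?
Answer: (2 + I*√47)⁴ ≈ 1097.0 - 2358.3*I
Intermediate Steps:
c = 10 (c = -2*(-5 + 0) = -2*(-5) = 10)
g(t) = 2 + √(-7 - 4*t) (g(t) = 2 + √((t*(-4) - 4) - 3) = 2 + √((-4*t - 4) - 3) = 2 + √((-4 - 4*t) - 3) = 2 + √(-7 - 4*t))
g(c)⁴ = (2 + √(-7 - 4*10))⁴ = (2 + √(-7 - 40))⁴ = (2 + √(-47))⁴ = (2 + I*√47)⁴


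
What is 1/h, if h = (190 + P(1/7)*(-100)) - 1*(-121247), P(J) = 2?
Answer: 1/121237 ≈ 8.2483e-6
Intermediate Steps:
h = 121237 (h = (190 + 2*(-100)) - 1*(-121247) = (190 - 200) + 121247 = -10 + 121247 = 121237)
1/h = 1/121237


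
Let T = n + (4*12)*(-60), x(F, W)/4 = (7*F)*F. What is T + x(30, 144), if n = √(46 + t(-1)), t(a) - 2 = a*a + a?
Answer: 22320 + 4*√3 ≈ 22327.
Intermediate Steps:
t(a) = 2 + a + a² (t(a) = 2 + (a*a + a) = 2 + (a² + a) = 2 + (a + a²) = 2 + a + a²)
x(F, W) = 28*F² (x(F, W) = 4*((7*F)*F) = 4*(7*F²) = 28*F²)
n = 4*√3 (n = √(46 + (2 - 1 + (-1)²)) = √(46 + (2 - 1 + 1)) = √(46 + 2) = √48 = 4*√3 ≈ 6.9282)
T = -2880 + 4*√3 (T = 4*√3 + (4*12)*(-60) = 4*√3 + 48*(-60) = 4*√3 - 2880 = -2880 + 4*√3 ≈ -2873.1)
T + x(30, 144) = (-2880 + 4*√3) + 28*30² = (-2880 + 4*√3) + 28*900 = (-2880 + 4*√3) + 25200 = 22320 + 4*√3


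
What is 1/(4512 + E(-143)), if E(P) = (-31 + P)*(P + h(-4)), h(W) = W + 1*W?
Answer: 1/30786 ≈ 3.2482e-5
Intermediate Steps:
h(W) = 2*W (h(W) = W + W = 2*W)
E(P) = (-31 + P)*(-8 + P) (E(P) = (-31 + P)*(P + 2*(-4)) = (-31 + P)*(P - 8) = (-31 + P)*(-8 + P))
1/(4512 + E(-143)) = 1/(4512 + (248 + (-143)² - 39*(-143))) = 1/(4512 + (248 + 20449 + 5577)) = 1/(4512 + 26274) = 1/30786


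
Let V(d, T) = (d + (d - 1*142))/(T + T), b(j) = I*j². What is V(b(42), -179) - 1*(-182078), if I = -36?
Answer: 32655537/179 ≈ 1.8243e+5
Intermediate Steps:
b(j) = -36*j²
V(d, T) = (-142 + 2*d)/(2*T) (V(d, T) = (d + (d - 142))/((2*T)) = (d + (-142 + d))*(1/(2*T)) = (-142 + 2*d)*(1/(2*T)) = (-142 + 2*d)/(2*T))
V(b(42), -179) - 1*(-182078) = (-71 - 36*42²)/(-179) - 1*(-182078) = -(-71 - 36*1764)/179 + 182078 = -(-71 - 63504)/179 + 182078 = -1/179*(-63575) + 182078 = 63575/179 + 182078 = 32655537/179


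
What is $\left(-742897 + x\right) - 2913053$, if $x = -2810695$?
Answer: $-6466645$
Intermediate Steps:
$\left(-742897 + x\right) - 2913053 = \left(-742897 - 2810695\right) - 2913053 = -3553592 - 2913053 = -6466645$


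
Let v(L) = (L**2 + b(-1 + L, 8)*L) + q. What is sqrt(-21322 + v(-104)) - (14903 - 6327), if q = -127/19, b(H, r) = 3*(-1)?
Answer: -8576 + I*sqrt(3682447)/19 ≈ -8576.0 + 101.0*I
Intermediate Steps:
b(H, r) = -3
q = -127/19 (q = -127*1/19 = -127/19 ≈ -6.6842)
v(L) = -127/19 + L**2 - 3*L (v(L) = (L**2 - 3*L) - 127/19 = -127/19 + L**2 - 3*L)
sqrt(-21322 + v(-104)) - (14903 - 6327) = sqrt(-21322 + (-127/19 + (-104)**2 - 3*(-104))) - (14903 - 6327) = sqrt(-21322 + (-127/19 + 10816 + 312)) - 1*8576 = sqrt(-21322 + 211305/19) - 8576 = sqrt(-193813/19) - 8576 = I*sqrt(3682447)/19 - 8576 = -8576 + I*sqrt(3682447)/19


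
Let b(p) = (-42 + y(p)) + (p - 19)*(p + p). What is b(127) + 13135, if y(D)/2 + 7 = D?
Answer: 40765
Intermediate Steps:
y(D) = -14 + 2*D
b(p) = -56 + 2*p + 2*p*(-19 + p) (b(p) = (-42 + (-14 + 2*p)) + (p - 19)*(p + p) = (-56 + 2*p) + (-19 + p)*(2*p) = (-56 + 2*p) + 2*p*(-19 + p) = -56 + 2*p + 2*p*(-19 + p))
b(127) + 13135 = (-56 - 36*127 + 2*127**2) + 13135 = (-56 - 4572 + 2*16129) + 13135 = (-56 - 4572 + 32258) + 13135 = 27630 + 13135 = 40765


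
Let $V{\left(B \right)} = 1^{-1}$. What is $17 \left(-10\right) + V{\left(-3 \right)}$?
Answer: $-169$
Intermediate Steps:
$V{\left(B \right)} = 1$
$17 \left(-10\right) + V{\left(-3 \right)} = 17 \left(-10\right) + 1 = -170 + 1 = -169$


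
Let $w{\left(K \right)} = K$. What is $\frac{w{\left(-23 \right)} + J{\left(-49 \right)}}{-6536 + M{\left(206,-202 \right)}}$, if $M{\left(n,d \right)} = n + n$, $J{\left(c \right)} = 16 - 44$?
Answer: $\frac{51}{6124} \approx 0.0083279$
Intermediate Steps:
$J{\left(c \right)} = -28$
$M{\left(n,d \right)} = 2 n$
$\frac{w{\left(-23 \right)} + J{\left(-49 \right)}}{-6536 + M{\left(206,-202 \right)}} = \frac{-23 - 28}{-6536 + 2 \cdot 206} = - \frac{51}{-6536 + 412} = - \frac{51}{-6124} = \left(-51\right) \left(- \frac{1}{6124}\right) = \frac{51}{6124}$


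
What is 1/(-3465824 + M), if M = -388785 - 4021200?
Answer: -1/7875809 ≈ -1.2697e-7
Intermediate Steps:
M = -4409985
1/(-3465824 + M) = 1/(-3465824 - 4409985) = 1/(-7875809) = -1/7875809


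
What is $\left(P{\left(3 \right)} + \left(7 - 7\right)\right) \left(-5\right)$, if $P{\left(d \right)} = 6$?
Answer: $-30$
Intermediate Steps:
$\left(P{\left(3 \right)} + \left(7 - 7\right)\right) \left(-5\right) = \left(6 + \left(7 - 7\right)\right) \left(-5\right) = \left(6 + 0\right) \left(-5\right) = 6 \left(-5\right) = -30$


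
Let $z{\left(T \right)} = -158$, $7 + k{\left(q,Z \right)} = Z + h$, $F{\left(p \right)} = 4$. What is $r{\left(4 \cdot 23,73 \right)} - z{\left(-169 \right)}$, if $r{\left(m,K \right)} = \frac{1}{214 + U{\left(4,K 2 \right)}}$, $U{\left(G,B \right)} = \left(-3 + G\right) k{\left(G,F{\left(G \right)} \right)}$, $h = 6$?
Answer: $\frac{34287}{217} \approx 158.0$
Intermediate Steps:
$k{\left(q,Z \right)} = -1 + Z$ ($k{\left(q,Z \right)} = -7 + \left(Z + 6\right) = -7 + \left(6 + Z\right) = -1 + Z$)
$U{\left(G,B \right)} = -9 + 3 G$ ($U{\left(G,B \right)} = \left(-3 + G\right) \left(-1 + 4\right) = \left(-3 + G\right) 3 = -9 + 3 G$)
$r{\left(m,K \right)} = \frac{1}{217}$ ($r{\left(m,K \right)} = \frac{1}{214 + \left(-9 + 3 \cdot 4\right)} = \frac{1}{214 + \left(-9 + 12\right)} = \frac{1}{214 + 3} = \frac{1}{217}$)
$r{\left(4 \cdot 23,73 \right)} - z{\left(-169 \right)} = \frac{1}{217} - -158 = \frac{1}{217} + 158 = \frac{34287}{217}$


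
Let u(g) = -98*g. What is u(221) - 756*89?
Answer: -88942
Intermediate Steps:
u(221) - 756*89 = -98*221 - 756*89 = -21658 - 67284 = -88942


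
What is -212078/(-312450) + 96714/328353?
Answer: 16642456139/17098982475 ≈ 0.97330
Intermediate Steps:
-212078/(-312450) + 96714/328353 = -212078*(-1/312450) + 96714*(1/328353) = 106039/156225 + 32238/109451 = 16642456139/17098982475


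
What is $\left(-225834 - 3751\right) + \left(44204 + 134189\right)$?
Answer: $-51192$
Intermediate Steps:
$\left(-225834 - 3751\right) + \left(44204 + 134189\right) = -229585 + 178393 = -51192$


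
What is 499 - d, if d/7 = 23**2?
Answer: -3204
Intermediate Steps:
d = 3703 (d = 7*23**2 = 7*529 = 3703)
499 - d = 499 - 1*3703 = 499 - 3703 = -3204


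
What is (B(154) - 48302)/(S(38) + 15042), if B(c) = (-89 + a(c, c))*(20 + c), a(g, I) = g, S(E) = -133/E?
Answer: -73984/30077 ≈ -2.4598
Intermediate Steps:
B(c) = (-89 + c)*(20 + c)
(B(154) - 48302)/(S(38) + 15042) = ((-1780 + 154² - 69*154) - 48302)/(-133/38 + 15042) = ((-1780 + 23716 - 10626) - 48302)/(-133*1/38 + 15042) = (11310 - 48302)/(-7/2 + 15042) = -36992/30077/2 = -36992*2/30077 = -73984/30077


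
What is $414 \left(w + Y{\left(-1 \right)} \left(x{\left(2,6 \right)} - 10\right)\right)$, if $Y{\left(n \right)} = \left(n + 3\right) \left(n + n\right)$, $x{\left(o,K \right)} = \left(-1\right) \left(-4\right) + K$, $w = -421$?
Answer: $-174294$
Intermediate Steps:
$x{\left(o,K \right)} = 4 + K$
$Y{\left(n \right)} = 2 n \left(3 + n\right)$ ($Y{\left(n \right)} = \left(3 + n\right) 2 n = 2 n \left(3 + n\right)$)
$414 \left(w + Y{\left(-1 \right)} \left(x{\left(2,6 \right)} - 10\right)\right) = 414 \left(-421 + 2 \left(-1\right) \left(3 - 1\right) \left(\left(4 + 6\right) - 10\right)\right) = 414 \left(-421 + 2 \left(-1\right) 2 \left(10 - 10\right)\right) = 414 \left(-421 - 0\right) = 414 \left(-421 + 0\right) = 414 \left(-421\right) = -174294$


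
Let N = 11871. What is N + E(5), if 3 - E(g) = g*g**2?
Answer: 11749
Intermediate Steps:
E(g) = 3 - g**3 (E(g) = 3 - g*g**2 = 3 - g**3)
N + E(5) = 11871 + (3 - 1*5**3) = 11871 + (3 - 1*125) = 11871 + (3 - 125) = 11871 - 122 = 11749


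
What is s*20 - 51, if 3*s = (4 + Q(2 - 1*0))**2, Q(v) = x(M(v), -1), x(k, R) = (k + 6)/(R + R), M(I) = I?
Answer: -51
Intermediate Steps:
x(k, R) = (6 + k)/(2*R) (x(k, R) = (6 + k)/((2*R)) = (6 + k)*(1/(2*R)) = (6 + k)/(2*R))
Q(v) = -3 - v/2 (Q(v) = (1/2)*(6 + v)/(-1) = (1/2)*(-1)*(6 + v) = -3 - v/2)
s = 0 (s = (4 + (-3 - (2 - 1*0)/2))**2/3 = (4 + (-3 - (2 + 0)/2))**2/3 = (4 + (-3 - 1/2*2))**2/3 = (4 + (-3 - 1))**2/3 = (4 - 4)**2/3 = (1/3)*0**2 = (1/3)*0 = 0)
s*20 - 51 = 0*20 - 51 = 0 - 51 = -51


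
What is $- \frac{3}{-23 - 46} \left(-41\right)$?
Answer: $- \frac{41}{23} \approx -1.7826$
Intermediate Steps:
$- \frac{3}{-23 - 46} \left(-41\right) = - \frac{3}{-69} \left(-41\right) = \left(-3\right) \left(- \frac{1}{69}\right) \left(-41\right) = \frac{1}{23} \left(-41\right) = - \frac{41}{23}$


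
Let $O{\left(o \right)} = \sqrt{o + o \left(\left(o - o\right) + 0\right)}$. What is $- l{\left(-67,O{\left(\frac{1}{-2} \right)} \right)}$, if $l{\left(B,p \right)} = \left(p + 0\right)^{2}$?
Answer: $\frac{1}{2} \approx 0.5$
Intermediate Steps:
$O{\left(o \right)} = \sqrt{o}$ ($O{\left(o \right)} = \sqrt{o + o \left(0 + 0\right)} = \sqrt{o + o 0} = \sqrt{o + 0} = \sqrt{o}$)
$l{\left(B,p \right)} = p^{2}$
$- l{\left(-67,O{\left(\frac{1}{-2} \right)} \right)} = - \left(\sqrt{\frac{1}{-2}}\right)^{2} = - \left(\sqrt{- \frac{1}{2}}\right)^{2} = - \left(\frac{i \sqrt{2}}{2}\right)^{2} = \left(-1\right) \left(- \frac{1}{2}\right) = \frac{1}{2}$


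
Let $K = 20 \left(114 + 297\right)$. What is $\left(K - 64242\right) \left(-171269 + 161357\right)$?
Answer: $555290064$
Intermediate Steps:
$K = 8220$ ($K = 20 \cdot 411 = 8220$)
$\left(K - 64242\right) \left(-171269 + 161357\right) = \left(8220 - 64242\right) \left(-171269 + 161357\right) = \left(-56022\right) \left(-9912\right) = 555290064$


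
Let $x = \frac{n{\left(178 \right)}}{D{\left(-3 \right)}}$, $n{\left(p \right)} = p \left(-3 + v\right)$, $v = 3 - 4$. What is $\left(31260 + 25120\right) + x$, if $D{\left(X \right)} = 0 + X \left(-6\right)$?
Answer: $\frac{507064}{9} \approx 56340.0$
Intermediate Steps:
$v = -1$ ($v = 3 - 4 = -1$)
$n{\left(p \right)} = - 4 p$ ($n{\left(p \right)} = p \left(-3 - 1\right) = p \left(-4\right) = - 4 p$)
$D{\left(X \right)} = - 6 X$ ($D{\left(X \right)} = 0 - 6 X = - 6 X$)
$x = - \frac{356}{9}$ ($x = \frac{\left(-4\right) 178}{\left(-6\right) \left(-3\right)} = - \frac{712}{18} = \left(-712\right) \frac{1}{18} = - \frac{356}{9} \approx -39.556$)
$\left(31260 + 25120\right) + x = \left(31260 + 25120\right) - \frac{356}{9} = 56380 - \frac{356}{9} = \frac{507064}{9}$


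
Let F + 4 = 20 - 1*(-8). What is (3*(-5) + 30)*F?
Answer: 360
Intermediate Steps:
F = 24 (F = -4 + (20 - 1*(-8)) = -4 + (20 + 8) = -4 + 28 = 24)
(3*(-5) + 30)*F = (3*(-5) + 30)*24 = (-15 + 30)*24 = 15*24 = 360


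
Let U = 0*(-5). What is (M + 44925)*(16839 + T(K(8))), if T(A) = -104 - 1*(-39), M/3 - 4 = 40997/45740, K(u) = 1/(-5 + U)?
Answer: 17239825478577/22870 ≈ 7.5382e+8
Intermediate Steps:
U = 0
K(u) = -⅕ (K(u) = 1/(-5 + 0) = 1/(-5) = -⅕)
M = 671871/45740 (M = 12 + 3*(40997/45740) = 12 + 122991/45740 = 671871/45740 ≈ 14.689)
T(A) = -65 (T(A) = -104 + 39 = -65)
(M + 44925)*(16839 + T(K(8))) = (671871/45740 + 44925)*(16839 - 65) = (2055541371/45740)*16774 = 17239825478577/22870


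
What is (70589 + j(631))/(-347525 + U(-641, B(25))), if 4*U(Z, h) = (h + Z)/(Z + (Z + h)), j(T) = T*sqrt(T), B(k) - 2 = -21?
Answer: -91836289/452129860 - 820931*sqrt(631)/452129860 ≈ -0.24873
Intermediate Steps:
B(k) = -19 (B(k) = 2 - 21 = -19)
j(T) = T**(3/2)
U(Z, h) = (Z + h)/(4*(h + 2*Z)) (U(Z, h) = ((h + Z)/(Z + (Z + h)))/4 = ((Z + h)/(h + 2*Z))/4 = (Z + h)/(4*(h + 2*Z)))
(70589 + j(631))/(-347525 + U(-641, B(25))) = (70589 + 631**(3/2))/(-347525 + (-641 - 19)/(4*(-19 + 2*(-641)))) = (70589 + 631*sqrt(631))/(-347525 + (1/4)*(-660)/(-19 - 1282)) = (70589 + 631*sqrt(631))/(-347525 + (1/4)*(-660)/(-1301)) = (70589 + 631*sqrt(631))/(-347525 + (1/4)*(-1/1301)*(-660)) = (70589 + 631*sqrt(631))/(-347525 + 165/1301) = (70589 + 631*sqrt(631))/(-452129860/1301) = (70589 + 631*sqrt(631))*(-1301/452129860) = -91836289/452129860 - 820931*sqrt(631)/452129860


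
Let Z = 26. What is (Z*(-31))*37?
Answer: -29822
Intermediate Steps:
(Z*(-31))*37 = (26*(-31))*37 = -806*37 = -29822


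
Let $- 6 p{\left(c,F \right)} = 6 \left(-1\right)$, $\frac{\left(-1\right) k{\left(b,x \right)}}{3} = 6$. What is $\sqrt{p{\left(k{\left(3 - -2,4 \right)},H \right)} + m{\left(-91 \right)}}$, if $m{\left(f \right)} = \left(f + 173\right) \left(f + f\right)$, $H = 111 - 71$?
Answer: $i \sqrt{14923} \approx 122.16 i$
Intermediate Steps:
$k{\left(b,x \right)} = -18$ ($k{\left(b,x \right)} = \left(-3\right) 6 = -18$)
$H = 40$ ($H = 111 - 71 = 40$)
$p{\left(c,F \right)} = 1$ ($p{\left(c,F \right)} = - \frac{6 \left(-1\right)}{6} = \left(- \frac{1}{6}\right) \left(-6\right) = 1$)
$m{\left(f \right)} = 2 f \left(173 + f\right)$ ($m{\left(f \right)} = \left(173 + f\right) 2 f = 2 f \left(173 + f\right)$)
$\sqrt{p{\left(k{\left(3 - -2,4 \right)},H \right)} + m{\left(-91 \right)}} = \sqrt{1 + 2 \left(-91\right) \left(173 - 91\right)} = \sqrt{1 + 2 \left(-91\right) 82} = \sqrt{1 - 14924} = \sqrt{-14923} = i \sqrt{14923}$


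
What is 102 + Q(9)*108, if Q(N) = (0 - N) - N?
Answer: -1842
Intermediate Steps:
Q(N) = -2*N (Q(N) = -N - N = -2*N)
102 + Q(9)*108 = 102 - 2*9*108 = 102 - 18*108 = 102 - 1944 = -1842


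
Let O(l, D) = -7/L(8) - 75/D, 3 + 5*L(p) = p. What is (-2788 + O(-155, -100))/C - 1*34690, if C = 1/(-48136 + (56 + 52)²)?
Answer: 101877196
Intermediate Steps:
L(p) = -⅗ + p/5
O(l, D) = -7 - 75/D (O(l, D) = -7/(-⅗ + (⅕)*8) - 75/D = -7/(-⅗ + 8/5) - 75/D = -7/1 - 75/D = -7*1 - 75/D = -7 - 75/D)
C = -1/36472 (C = 1/(-48136 + 108²) = 1/(-48136 + 11664) = 1/(-36472) = -1/36472 ≈ -2.7418e-5)
(-2788 + O(-155, -100))/C - 1*34690 = (-2788 + (-7 - 75/(-100)))/(-1/36472) - 1*34690 = (-2788 + (-7 - 75*(-1/100)))*(-36472) - 34690 = (-2788 + (-7 + ¾))*(-36472) - 34690 = (-2788 - 25/4)*(-36472) - 34690 = -11177/4*(-36472) - 34690 = 101911886 - 34690 = 101877196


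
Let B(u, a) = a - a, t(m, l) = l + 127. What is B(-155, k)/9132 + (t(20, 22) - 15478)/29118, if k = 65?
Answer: -15329/29118 ≈ -0.52644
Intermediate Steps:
t(m, l) = 127 + l
B(u, a) = 0
B(-155, k)/9132 + (t(20, 22) - 15478)/29118 = 0/9132 + ((127 + 22) - 15478)/29118 = 0*(1/9132) + (149 - 15478)*(1/29118) = 0 - 15329*1/29118 = 0 - 15329/29118 = -15329/29118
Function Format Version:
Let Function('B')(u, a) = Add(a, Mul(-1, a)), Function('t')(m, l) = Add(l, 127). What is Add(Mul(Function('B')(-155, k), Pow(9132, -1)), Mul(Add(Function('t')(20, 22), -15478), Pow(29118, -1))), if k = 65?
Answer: Rational(-15329, 29118) ≈ -0.52644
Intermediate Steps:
Function('t')(m, l) = Add(127, l)
Function('B')(u, a) = 0
Add(Mul(Function('B')(-155, k), Pow(9132, -1)), Mul(Add(Function('t')(20, 22), -15478), Pow(29118, -1))) = Add(Mul(0, Pow(9132, -1)), Mul(Add(Add(127, 22), -15478), Pow(29118, -1))) = Add(Mul(0, Rational(1, 9132)), Mul(Add(149, -15478), Rational(1, 29118))) = Add(0, Mul(-15329, Rational(1, 29118))) = Add(0, Rational(-15329, 29118)) = Rational(-15329, 29118)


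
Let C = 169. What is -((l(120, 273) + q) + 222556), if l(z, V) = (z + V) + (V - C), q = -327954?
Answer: 104901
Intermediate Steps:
l(z, V) = -169 + z + 2*V (l(z, V) = (z + V) + (V - 1*169) = (V + z) + (V - 169) = (V + z) + (-169 + V) = -169 + z + 2*V)
-((l(120, 273) + q) + 222556) = -(((-169 + 120 + 2*273) - 327954) + 222556) = -(((-169 + 120 + 546) - 327954) + 222556) = -((497 - 327954) + 222556) = -(-327457 + 222556) = -1*(-104901) = 104901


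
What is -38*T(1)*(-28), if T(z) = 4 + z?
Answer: 5320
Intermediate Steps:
-38*T(1)*(-28) = -38*(4 + 1)*(-28) = -38*5*(-28) = -190*(-28) = 5320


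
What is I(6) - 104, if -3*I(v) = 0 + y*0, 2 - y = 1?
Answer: -104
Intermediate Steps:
y = 1 (y = 2 - 1*1 = 2 - 1 = 1)
I(v) = 0 (I(v) = -(0 + 1*0)/3 = -(0 + 0)/3 = -⅓*0 = 0)
I(6) - 104 = 0 - 104 = -104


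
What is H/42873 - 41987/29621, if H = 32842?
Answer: -827295769/1269941133 ≈ -0.65144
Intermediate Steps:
H/42873 - 41987/29621 = 32842/42873 - 41987/29621 = -827295769/1269941133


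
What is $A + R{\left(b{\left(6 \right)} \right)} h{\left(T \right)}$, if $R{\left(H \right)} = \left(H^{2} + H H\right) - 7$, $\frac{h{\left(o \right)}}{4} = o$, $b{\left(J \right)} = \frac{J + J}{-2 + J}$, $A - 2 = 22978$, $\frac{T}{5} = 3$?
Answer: $23640$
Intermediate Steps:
$T = 15$ ($T = 5 \cdot 3 = 15$)
$A = 22980$ ($A = 2 + 22978 = 22980$)
$b{\left(J \right)} = \frac{2 J}{-2 + J}$
$h{\left(o \right)} = 4 o$
$R{\left(H \right)} = -7 + 2 H^{2}$ ($R{\left(H \right)} = \left(H^{2} + H^{2}\right) - 7 = 2 H^{2} - 7 = -7 + 2 H^{2}$)
$A + R{\left(b{\left(6 \right)} \right)} h{\left(T \right)} = 22980 + \left(-7 + 2 \left(2 \cdot 6 \frac{1}{-2 + 6}\right)^{2}\right) 4 \cdot 15 = 22980 + \left(-7 + 2 \left(2 \cdot 6 \cdot \frac{1}{4}\right)^{2}\right) 60 = 22980 + \left(-7 + 2 \cdot 3^{2}\right) 60 = 22980 + \left(-7 + 2 \cdot 9\right) 60 = 22980 + \left(-7 + 18\right) 60 = 22980 + 11 \cdot 60 = 22980 + 660 = 23640$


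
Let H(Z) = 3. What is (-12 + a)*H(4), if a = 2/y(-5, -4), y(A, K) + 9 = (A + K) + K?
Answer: -399/11 ≈ -36.273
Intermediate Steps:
y(A, K) = -9 + A + 2*K (y(A, K) = -9 + ((A + K) + K) = -9 + (A + 2*K) = -9 + A + 2*K)
a = -1/11 (a = 2/(-9 - 5 + 2*(-4)) = 2/(-9 - 5 - 8) = 2/(-22) = 2*(-1/22) = -1/11 ≈ -0.090909)
(-12 + a)*H(4) = (-12 - 1/11)*3 = -133/11*3 = -399/11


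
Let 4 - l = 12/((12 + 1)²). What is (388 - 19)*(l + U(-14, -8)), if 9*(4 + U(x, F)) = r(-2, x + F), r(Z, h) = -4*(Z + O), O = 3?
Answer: -32144/169 ≈ -190.20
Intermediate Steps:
l = 664/169 (l = 4 - 12/((12 + 1)²) = 4 - 12/(13²) = 4 - 12/169 = 664/169 ≈ 3.9290)
r(Z, h) = -12 - 4*Z (r(Z, h) = -4*(Z + 3) = -4*(3 + Z) = -12 - 4*Z)
U(x, F) = -40/9 (U(x, F) = -4 + (-12 - 4*(-2))/9 = -4 + (-12 + 8)/9 = -4 + (⅑)*(-4) = -4 - 4/9 = -40/9)
(388 - 19)*(l + U(-14, -8)) = (388 - 19)*(664/169 - 40/9) = 369*(-784/1521) = -32144/169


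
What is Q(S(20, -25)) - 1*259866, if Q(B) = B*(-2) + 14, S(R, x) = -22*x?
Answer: -260952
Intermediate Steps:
Q(B) = 14 - 2*B (Q(B) = -2*B + 14 = 14 - 2*B)
Q(S(20, -25)) - 1*259866 = (14 - (-44)*(-25)) - 1*259866 = (14 - 2*550) - 259866 = (14 - 1100) - 259866 = -1086 - 259866 = -260952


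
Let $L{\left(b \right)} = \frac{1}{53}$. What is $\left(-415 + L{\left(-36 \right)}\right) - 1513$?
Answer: $- \frac{102183}{53} \approx -1928.0$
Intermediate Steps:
$L{\left(b \right)} = \frac{1}{53}$
$\left(-415 + L{\left(-36 \right)}\right) - 1513 = \left(-415 + \frac{1}{53}\right) - 1513 = - \frac{21994}{53} - 1513 = - \frac{102183}{53}$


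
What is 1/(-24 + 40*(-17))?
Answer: -1/704 ≈ -0.0014205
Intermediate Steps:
1/(-24 + 40*(-17)) = 1/(-24 - 680) = 1/(-704) = -1/704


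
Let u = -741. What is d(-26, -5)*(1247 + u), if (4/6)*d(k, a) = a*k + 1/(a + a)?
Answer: 985941/10 ≈ 98594.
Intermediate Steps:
d(k, a) = 3/(4*a) + 3*a*k/2 (d(k, a) = 3*(a*k + 1/(a + a))/2 = 3*(a*k + 1/(2*a))/2 = 3*(1/(2*a) + a*k)/2 = 3/(4*a) + 3*a*k/2)
d(-26, -5)*(1247 + u) = ((¾)*(1 + 2*(-26)*(-5)²)/(-5))*(1247 - 741) = ((¾)*(-⅕)*(1 + 2*(-26)*25))*506 = ((¾)*(-⅕)*(1 - 1300))*506 = ((¾)*(-⅕)*(-1299))*506 = (3897/20)*506 = 985941/10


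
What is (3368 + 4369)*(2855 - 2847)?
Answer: 61896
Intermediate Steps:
(3368 + 4369)*(2855 - 2847) = 7737*8 = 61896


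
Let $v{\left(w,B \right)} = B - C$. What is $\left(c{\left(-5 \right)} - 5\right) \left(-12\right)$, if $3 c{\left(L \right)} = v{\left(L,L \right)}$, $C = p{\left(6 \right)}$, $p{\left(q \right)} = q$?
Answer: $104$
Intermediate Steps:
$C = 6$
$v{\left(w,B \right)} = -6 + B$ ($v{\left(w,B \right)} = B - 6 = -6 + B$)
$c{\left(L \right)} = -2 + \frac{L}{3}$ ($c{\left(L \right)} = \frac{-6 + L}{3} = -2 + \frac{L}{3}$)
$\left(c{\left(-5 \right)} - 5\right) \left(-12\right) = \left(\left(-2 + \frac{1}{3} \left(-5\right)\right) - 5\right) \left(-12\right) = \left(\left(-2 - \frac{5}{3}\right) - 5\right) \left(-12\right) = \left(- \frac{11}{3} - 5\right) \left(-12\right) = \left(- \frac{26}{3}\right) \left(-12\right) = 104$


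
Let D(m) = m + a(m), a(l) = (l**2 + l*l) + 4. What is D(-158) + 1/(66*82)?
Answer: 269376889/5412 ≈ 49774.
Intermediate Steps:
a(l) = 4 + 2*l**2 (a(l) = (l**2 + l**2) + 4 = 2*l**2 + 4 = 4 + 2*l**2)
D(m) = 4 + m + 2*m**2 (D(m) = m + (4 + 2*m**2) = 4 + m + 2*m**2)
D(-158) + 1/(66*82) = (4 - 158 + 2*(-158)**2) + 1/(66*82) = (4 - 158 + 2*24964) + 1/5412 = (4 - 158 + 49928) + 1/5412 = 49774 + 1/5412 = 269376889/5412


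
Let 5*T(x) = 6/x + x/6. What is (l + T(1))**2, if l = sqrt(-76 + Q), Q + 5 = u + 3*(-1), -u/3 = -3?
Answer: -66131/900 + 37*I*sqrt(3)/3 ≈ -73.479 + 21.362*I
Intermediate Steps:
T(x) = x/30 + 6/(5*x) (T(x) = (6/x + x/6)/5 = x/30 + 6/(5*x))
u = 9 (u = -3*(-3) = 9)
Q = 1 (Q = -5 + (9 + 3*(-1)) = -5 + (9 - 3) = -5 + 6 = 1)
l = 5*I*sqrt(3) (l = sqrt(-76 + 1) = sqrt(-75) = 5*I*sqrt(3) ≈ 8.6602*I)
(l + T(1))**2 = (5*I*sqrt(3) + (1/30)*(36 + 1**2)/1)**2 = (5*I*sqrt(3) + (1/30)*1*(36 + 1))**2 = (5*I*sqrt(3) + (1/30)*1*37)**2 = (5*I*sqrt(3) + 37/30)**2 = (37/30 + 5*I*sqrt(3))**2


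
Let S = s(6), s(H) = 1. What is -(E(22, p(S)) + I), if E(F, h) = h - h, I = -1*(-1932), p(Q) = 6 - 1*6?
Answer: -1932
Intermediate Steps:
S = 1
p(Q) = 0 (p(Q) = 6 - 6 = 0)
I = 1932
E(F, h) = 0
-(E(22, p(S)) + I) = -(0 + 1932) = -1*1932 = -1932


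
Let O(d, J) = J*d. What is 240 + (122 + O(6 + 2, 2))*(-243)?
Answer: -33294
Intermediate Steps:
240 + (122 + O(6 + 2, 2))*(-243) = 240 + (122 + 2*(6 + 2))*(-243) = 240 + (122 + 2*8)*(-243) = 240 + (122 + 16)*(-243) = 240 + 138*(-243) = 240 - 33534 = -33294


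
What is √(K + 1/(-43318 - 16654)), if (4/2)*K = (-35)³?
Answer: I*√19275746716743/29986 ≈ 146.42*I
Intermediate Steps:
K = -42875/2 (K = (½)*(-35)³ = (½)*(-42875) = -42875/2 ≈ -21438.)
√(K + 1/(-43318 - 16654)) = √(-42875/2 + 1/(-43318 - 16654)) = √(-42875/2 + 1/(-59972)) = √(-42875/2 - 1/59972) = √(-1285649751/59972) = I*√19275746716743/29986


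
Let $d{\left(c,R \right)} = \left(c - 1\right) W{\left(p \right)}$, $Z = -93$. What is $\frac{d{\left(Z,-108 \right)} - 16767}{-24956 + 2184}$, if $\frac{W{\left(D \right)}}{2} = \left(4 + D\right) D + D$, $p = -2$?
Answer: $\frac{15639}{22772} \approx 0.68676$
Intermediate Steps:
$W{\left(D \right)} = 2 D + 2 D \left(4 + D\right)$ ($W{\left(D \right)} = 2 \left(\left(4 + D\right) D + D\right) = 2 \left(D \left(4 + D\right) + D\right) = 2 \left(D + D \left(4 + D\right)\right) = 2 D + 2 D \left(4 + D\right)$)
$d{\left(c,R \right)} = 12 - 12 c$ ($d{\left(c,R \right)} = \left(c - 1\right) 2 \left(-2\right) \left(5 - 2\right) = \left(-1 + c\right) 2 \left(-2\right) 3 = \left(-1 + c\right) \left(-12\right) = 12 - 12 c$)
$\frac{d{\left(Z,-108 \right)} - 16767}{-24956 + 2184} = \frac{\left(12 - -1116\right) - 16767}{-24956 + 2184} = \frac{\left(12 + 1116\right) - 16767}{-22772} = \left(1128 - 16767\right) \left(- \frac{1}{22772}\right) = \left(-15639\right) \left(- \frac{1}{22772}\right) = \frac{15639}{22772}$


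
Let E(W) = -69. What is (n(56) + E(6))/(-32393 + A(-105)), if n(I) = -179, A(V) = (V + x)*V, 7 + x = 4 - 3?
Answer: 124/10369 ≈ 0.011959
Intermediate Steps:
x = -6 (x = -7 + (4 - 3) = -7 + 1 = -6)
A(V) = V*(-6 + V) (A(V) = (V - 6)*V = (-6 + V)*V = V*(-6 + V))
(n(56) + E(6))/(-32393 + A(-105)) = (-179 - 69)/(-32393 - 105*(-6 - 105)) = -248/(-32393 - 105*(-111)) = -248/(-32393 + 11655) = -248/(-20738) = -248*(-1/20738) = 124/10369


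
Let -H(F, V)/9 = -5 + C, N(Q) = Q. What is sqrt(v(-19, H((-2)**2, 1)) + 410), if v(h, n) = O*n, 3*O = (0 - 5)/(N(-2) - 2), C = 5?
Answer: sqrt(410) ≈ 20.248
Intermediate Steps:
O = 5/12 (O = ((0 - 5)/(-2 - 2))/3 = (-5/(-4))/3 = (-5*(-1/4))/3 = (1/3)*(5/4) = 5/12 ≈ 0.41667)
H(F, V) = 0 (H(F, V) = -9*(-5 + 5) = -9*0 = 0)
v(h, n) = 5*n/12
sqrt(v(-19, H((-2)**2, 1)) + 410) = sqrt((5/12)*0 + 410) = sqrt(0 + 410) = sqrt(410)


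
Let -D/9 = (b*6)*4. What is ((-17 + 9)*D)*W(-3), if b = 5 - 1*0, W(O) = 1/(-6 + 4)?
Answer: -4320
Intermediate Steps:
W(O) = -½ (W(O) = 1/(-2) = -½)
b = 5 (b = 5 + 0 = 5)
D = -1080 (D = -9*5*6*4 = -270*4 = -9*120 = -1080)
((-17 + 9)*D)*W(-3) = ((-17 + 9)*(-1080))*(-½) = -8*(-1080)*(-½) = 8640*(-½) = -4320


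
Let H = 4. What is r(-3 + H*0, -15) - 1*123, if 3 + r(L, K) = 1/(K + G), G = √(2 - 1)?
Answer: -1765/14 ≈ -126.07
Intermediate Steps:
G = 1 (G = √1 = 1)
r(L, K) = -3 + 1/(1 + K) (r(L, K) = -3 + 1/(K + 1) = -3 + 1/(1 + K))
r(-3 + H*0, -15) - 1*123 = (-2 - 3*(-15))/(1 - 15) - 1*123 = (-2 + 45)/(-14) - 123 = -1/14*43 - 123 = -43/14 - 123 = -1765/14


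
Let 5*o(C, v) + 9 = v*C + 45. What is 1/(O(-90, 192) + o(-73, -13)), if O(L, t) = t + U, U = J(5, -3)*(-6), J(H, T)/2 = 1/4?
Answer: 1/386 ≈ 0.0025907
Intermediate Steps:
J(H, T) = ½ (J(H, T) = 2*(1/4) = 2*(1*(¼)) = 2*(¼) = ½)
U = -3 (U = (½)*(-6) = -3)
O(L, t) = -3 + t (O(L, t) = t - 3 = -3 + t)
o(C, v) = 36/5 + C*v/5 (o(C, v) = -9/5 + (v*C + 45)/5 = -9/5 + (C*v + 45)/5 = -9/5 + (45 + C*v)/5 = -9/5 + (9 + C*v/5) = 36/5 + C*v/5)
1/(O(-90, 192) + o(-73, -13)) = 1/((-3 + 192) + (36/5 + (⅕)*(-73)*(-13))) = 1/(189 + (36/5 + 949/5)) = 1/(189 + 197) = 1/386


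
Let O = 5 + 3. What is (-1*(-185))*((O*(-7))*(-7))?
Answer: 72520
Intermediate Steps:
O = 8
(-1*(-185))*((O*(-7))*(-7)) = (-1*(-185))*((8*(-7))*(-7)) = 185*(-56*(-7)) = 185*392 = 72520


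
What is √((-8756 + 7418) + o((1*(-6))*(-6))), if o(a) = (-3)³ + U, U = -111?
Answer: 6*I*√41 ≈ 38.419*I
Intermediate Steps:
o(a) = -138 (o(a) = (-3)³ - 111 = -27 - 111 = -138)
√((-8756 + 7418) + o((1*(-6))*(-6))) = √((-8756 + 7418) - 138) = √(-1338 - 138) = √(-1476) = 6*I*√41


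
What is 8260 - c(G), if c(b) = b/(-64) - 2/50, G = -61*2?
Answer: 6606507/800 ≈ 8258.1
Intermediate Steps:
G = -122
c(b) = -1/25 - b/64 (c(b) = b*(-1/64) - 2*1/50 = -b/64 - 1/25 = -1/25 - b/64)
8260 - c(G) = 8260 - (-1/25 - 1/64*(-122)) = 8260 - (-1/25 + 61/32) = 8260 - 1*1493/800 = 8260 - 1493/800 = 6606507/800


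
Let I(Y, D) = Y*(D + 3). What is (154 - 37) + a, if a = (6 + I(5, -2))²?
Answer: 238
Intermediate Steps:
I(Y, D) = Y*(3 + D)
a = 121 (a = (6 + 5*(3 - 2))² = (6 + 5*1)² = (6 + 5)² = 11² = 121)
(154 - 37) + a = (154 - 37) + 121 = 117 + 121 = 238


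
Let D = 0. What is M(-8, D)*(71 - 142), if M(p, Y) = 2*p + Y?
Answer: 1136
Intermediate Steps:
M(p, Y) = Y + 2*p
M(-8, D)*(71 - 142) = (0 + 2*(-8))*(71 - 142) = (0 - 16)*(-71) = -16*(-71) = 1136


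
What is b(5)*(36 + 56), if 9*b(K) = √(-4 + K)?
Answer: 92/9 ≈ 10.222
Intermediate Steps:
b(K) = √(-4 + K)/9
b(5)*(36 + 56) = (√(-4 + 5)/9)*(36 + 56) = (√1/9)*92 = ((⅑)*1)*92 = (⅑)*92 = 92/9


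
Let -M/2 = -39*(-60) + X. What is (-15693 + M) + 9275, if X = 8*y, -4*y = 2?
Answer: -11090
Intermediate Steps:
y = -½ (y = -¼*2 = -½ ≈ -0.50000)
X = -4 (X = 8*(-½) = -4)
M = -4672 (M = -2*(-39*(-60) - 4) = -2*(2340 - 4) = -2*2336 = -4672)
(-15693 + M) + 9275 = (-15693 - 4672) + 9275 = -20365 + 9275 = -11090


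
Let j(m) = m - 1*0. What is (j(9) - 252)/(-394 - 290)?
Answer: 27/76 ≈ 0.35526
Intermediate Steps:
j(m) = m (j(m) = m + 0 = m)
(j(9) - 252)/(-394 - 290) = (9 - 252)/(-394 - 290) = -243/(-684) = -243*(-1/684) = 27/76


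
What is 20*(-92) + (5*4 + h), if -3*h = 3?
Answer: -1821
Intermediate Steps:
h = -1 (h = -1/3*3 = -1)
20*(-92) + (5*4 + h) = 20*(-92) + (5*4 - 1) = -1840 + (20 - 1) = -1840 + 19 = -1821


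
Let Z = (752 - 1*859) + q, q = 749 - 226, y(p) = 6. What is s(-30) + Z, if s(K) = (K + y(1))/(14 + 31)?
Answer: 6232/15 ≈ 415.47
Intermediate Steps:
q = 523
s(K) = 2/15 + K/45 (s(K) = (K + 6)/(14 + 31) = (6 + K)/45 = (6 + K)*(1/45) = 2/15 + K/45)
Z = 416 (Z = (752 - 1*859) + 523 = (752 - 859) + 523 = -107 + 523 = 416)
s(-30) + Z = (2/15 + (1/45)*(-30)) + 416 = (2/15 - ⅔) + 416 = -8/15 + 416 = 6232/15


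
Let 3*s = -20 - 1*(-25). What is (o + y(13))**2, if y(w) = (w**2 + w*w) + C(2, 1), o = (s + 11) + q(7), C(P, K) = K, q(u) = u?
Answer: 1157776/9 ≈ 1.2864e+5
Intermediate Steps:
s = 5/3 (s = (-20 - 1*(-25))/3 = (-20 + 25)/3 = (1/3)*5 = 5/3 ≈ 1.6667)
o = 59/3 (o = (5/3 + 11) + 7 = 38/3 + 7 = 59/3 ≈ 19.667)
y(w) = 1 + 2*w**2 (y(w) = (w**2 + w*w) + 1 = (w**2 + w**2) + 1 = 2*w**2 + 1 = 1 + 2*w**2)
(o + y(13))**2 = (59/3 + (1 + 2*13**2))**2 = (59/3 + (1 + 2*169))**2 = (59/3 + (1 + 338))**2 = (59/3 + 339)**2 = (1076/3)**2 = 1157776/9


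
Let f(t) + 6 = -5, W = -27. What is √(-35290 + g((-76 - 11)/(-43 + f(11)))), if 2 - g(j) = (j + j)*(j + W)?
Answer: I*√11406806/18 ≈ 187.63*I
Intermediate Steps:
f(t) = -11 (f(t) = -6 - 5 = -11)
g(j) = 2 - 2*j*(-27 + j) (g(j) = 2 - (j + j)*(j - 27) = 2 - 2*j*(-27 + j))
√(-35290 + g((-76 - 11)/(-43 + f(11)))) = √(-35290 + (2 - 2*(-76 - 11)²/(-43 - 11)² + 54*((-76 - 11)/(-43 - 11)))) = √(-35290 + (2 - 2*(-87/(-54))² + 54*(-87/(-54)))) = √(-35290 + (2 - 2*(-87*(-1/54))² + 54*(-87*(-1/54)))) = √(-35290 + (2 - 2*(29/18)² + 54*(29/18))) = √(-35290 + (2 - 2*841/324 + 87)) = √(-35290 + (2 - 841/162 + 87)) = √(-35290 + 13577/162) = √(-5703403/162) = I*√11406806/18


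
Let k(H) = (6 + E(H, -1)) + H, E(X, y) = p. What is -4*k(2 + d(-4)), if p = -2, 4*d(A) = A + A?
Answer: -16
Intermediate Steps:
d(A) = A/2 (d(A) = (A + A)/4 = (2*A)/4 = A/2)
E(X, y) = -2
k(H) = 4 + H (k(H) = (6 - 2) + H = 4 + H)
-4*k(2 + d(-4)) = -4*(4 + (2 + (1/2)*(-4))) = -4*(4 + (2 - 2)) = -4*(4 + 0) = -4*4 = -16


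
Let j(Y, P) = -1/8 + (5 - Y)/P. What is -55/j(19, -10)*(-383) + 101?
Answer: 847751/51 ≈ 16623.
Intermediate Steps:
j(Y, P) = -⅛ + (5 - Y)/P (j(Y, P) = -1*⅛ + (5 - Y)/P = -⅛ + (5 - Y)/P)
-55/j(19, -10)*(-383) + 101 = -55*(-10/(5 - 1*19 - ⅛*(-10)))*(-383) + 101 = -55*(-10/(5 - 19 + 5/4))*(-383) + 101 = -55/((-⅒*(-51/4)))*(-383) + 101 = -55/51/40*(-383) + 101 = -55*40/51*(-383) + 101 = -2200/51*(-383) + 101 = 842600/51 + 101 = 847751/51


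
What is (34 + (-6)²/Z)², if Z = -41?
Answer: 1844164/1681 ≈ 1097.1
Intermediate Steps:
(34 + (-6)²/Z)² = (34 + (-6)²/(-41))² = (34 + 36*(-1/41))² = (34 - 36/41)² = (1358/41)² = 1844164/1681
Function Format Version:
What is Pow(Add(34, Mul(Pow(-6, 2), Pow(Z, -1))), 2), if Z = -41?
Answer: Rational(1844164, 1681) ≈ 1097.1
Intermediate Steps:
Pow(Add(34, Mul(Pow(-6, 2), Pow(Z, -1))), 2) = Pow(Add(34, Mul(Pow(-6, 2), Pow(-41, -1))), 2) = Pow(Add(34, Mul(36, Rational(-1, 41))), 2) = Pow(Add(34, Rational(-36, 41)), 2) = Pow(Rational(1358, 41), 2) = Rational(1844164, 1681)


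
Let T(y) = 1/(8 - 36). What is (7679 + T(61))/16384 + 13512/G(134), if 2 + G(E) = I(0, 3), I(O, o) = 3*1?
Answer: 6198872035/458752 ≈ 13512.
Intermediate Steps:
I(O, o) = 3
G(E) = 1 (G(E) = -2 + 3 = 1)
T(y) = -1/28 (T(y) = 1/(-28) = -1/28)
(7679 + T(61))/16384 + 13512/G(134) = (7679 - 1/28)/16384 + 13512/1 = (215011/28)*(1/16384) + 13512*1 = 215011/458752 + 13512 = 6198872035/458752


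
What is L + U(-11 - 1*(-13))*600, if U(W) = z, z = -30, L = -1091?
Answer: -19091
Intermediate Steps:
U(W) = -30
L + U(-11 - 1*(-13))*600 = -1091 - 30*600 = -1091 - 18000 = -19091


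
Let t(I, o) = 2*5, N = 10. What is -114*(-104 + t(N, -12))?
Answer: 10716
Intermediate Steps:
t(I, o) = 10
-114*(-104 + t(N, -12)) = -114*(-104 + 10) = -114*(-94) = 10716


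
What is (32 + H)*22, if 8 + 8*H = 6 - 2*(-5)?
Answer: 726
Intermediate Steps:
H = 1 (H = -1 + (6 - 2*(-5))/8 = -1 + (6 + 10)/8 = -1 + (⅛)*16 = -1 + 2 = 1)
(32 + H)*22 = (32 + 1)*22 = 33*22 = 726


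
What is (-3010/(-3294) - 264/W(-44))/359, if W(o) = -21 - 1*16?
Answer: 490493/21877101 ≈ 0.022420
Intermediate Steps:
W(o) = -37 (W(o) = -21 - 16 = -37)
(-3010/(-3294) - 264/W(-44))/359 = (-3010/(-3294) - 264/(-37))/359 = (-3010*(-1/3294) - 264*(-1/37))*(1/359) = (1505/1647 + 264/37)*(1/359) = (490493/60939)*(1/359) = 490493/21877101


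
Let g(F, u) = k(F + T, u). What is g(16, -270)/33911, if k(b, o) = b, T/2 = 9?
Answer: 34/33911 ≈ 0.0010026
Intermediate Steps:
T = 18 (T = 2*9 = 18)
g(F, u) = 18 + F (g(F, u) = F + 18 = 18 + F)
g(16, -270)/33911 = (18 + 16)/33911 = 34*(1/33911) = 34/33911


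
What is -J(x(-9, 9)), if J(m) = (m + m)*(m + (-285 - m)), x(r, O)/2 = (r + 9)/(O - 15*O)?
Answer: 0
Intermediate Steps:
x(r, O) = -(9 + r)/(7*O) (x(r, O) = 2*((r + 9)/(O - 15*O)) = 2*((9 + r)/((-14*O))) = 2*((9 + r)*(-1/(14*O))) = 2*(-(9 + r)/(14*O)) = -(9 + r)/(7*O))
J(m) = -570*m (J(m) = (2*m)*(-285) = -570*m)
-J(x(-9, 9)) = -(-570)*(⅐)*(-9 - 1*(-9))/9 = -(-570)*(⅐)*(⅑)*(-9 + 9) = -(-570)*(⅐)*(⅑)*0 = -(-570)*0 = -1*0 = 0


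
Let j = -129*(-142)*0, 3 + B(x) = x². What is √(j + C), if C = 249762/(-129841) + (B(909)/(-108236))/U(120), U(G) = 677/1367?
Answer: 7*I*√8007449945833685763245310/4757099756126 ≈ 4.1639*I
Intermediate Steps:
B(x) = -3 + x²
U(G) = 677/1367 (U(G) = 677*(1/1367) = 677/1367)
j = 0 (j = 18318*0 = 0)
C = -82479886372065/4757099756126 (C = 249762/(-129841) + ((-3 + 909²)/(-108236))/(677/1367) = 249762*(-1/129841) + ((-3 + 826281)*(-1/108236))*(1367/677) = -249762/129841 + (826278*(-1/108236))*(1367/677) = -249762/129841 - 413139/54118*1367/677 = -249762/129841 - 564761013/36637886 = -82479886372065/4757099756126 ≈ -17.338)
√(j + C) = √(0 - 82479886372065/4757099756126) = √(-82479886372065/4757099756126) = 7*I*√8007449945833685763245310/4757099756126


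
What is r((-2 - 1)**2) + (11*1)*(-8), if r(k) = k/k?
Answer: -87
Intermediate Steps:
r(k) = 1
r((-2 - 1)**2) + (11*1)*(-8) = 1 + (11*1)*(-8) = 1 + 11*(-8) = 1 - 88 = -87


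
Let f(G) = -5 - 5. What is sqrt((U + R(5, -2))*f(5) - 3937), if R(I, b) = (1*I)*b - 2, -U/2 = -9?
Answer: I*sqrt(3997) ≈ 63.222*I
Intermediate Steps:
U = 18 (U = -2*(-9) = 18)
f(G) = -10
R(I, b) = -2 + I*b (R(I, b) = I*b - 2 = -2 + I*b)
sqrt((U + R(5, -2))*f(5) - 3937) = sqrt((18 + (-2 + 5*(-2)))*(-10) - 3937) = sqrt((18 + (-2 - 10))*(-10) - 3937) = sqrt((18 - 12)*(-10) - 3937) = sqrt(6*(-10) - 3937) = sqrt(-60 - 3937) = sqrt(-3997) = I*sqrt(3997)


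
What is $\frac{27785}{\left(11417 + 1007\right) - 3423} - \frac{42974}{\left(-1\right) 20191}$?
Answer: $\frac{947815909}{181739191} \approx 5.2153$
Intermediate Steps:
$\frac{27785}{\left(11417 + 1007\right) - 3423} - \frac{42974}{\left(-1\right) 20191} = \frac{27785}{12424 - 3423} - \frac{42974}{-20191} = \frac{27785}{9001} - - \frac{42974}{20191} = 27785 \cdot \frac{1}{9001} + \frac{42974}{20191} = \frac{27785}{9001} + \frac{42974}{20191} = \frac{947815909}{181739191}$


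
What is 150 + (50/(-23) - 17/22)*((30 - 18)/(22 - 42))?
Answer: 383973/2530 ≈ 151.77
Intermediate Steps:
150 + (50/(-23) - 17/22)*((30 - 18)/(22 - 42)) = 150 + (50*(-1/23) - 17*1/22)*(12/(-20)) = 150 + (-50/23 - 17/22)*(12*(-1/20)) = 150 - 1491/506*(-⅗) = 150 + 4473/2530 = 383973/2530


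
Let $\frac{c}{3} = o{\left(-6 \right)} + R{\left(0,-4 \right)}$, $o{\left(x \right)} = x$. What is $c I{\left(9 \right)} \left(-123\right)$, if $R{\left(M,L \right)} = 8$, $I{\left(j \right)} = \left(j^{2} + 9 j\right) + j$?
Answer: $-126198$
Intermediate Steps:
$I{\left(j \right)} = j^{2} + 10 j$
$c = 6$ ($c = 3 \left(-6 + 8\right) = 3 \cdot 2 = 6$)
$c I{\left(9 \right)} \left(-123\right) = 6 \cdot 9 \left(10 + 9\right) \left(-123\right) = 6 \cdot 9 \cdot 19 \left(-123\right) = 6 \cdot 171 \left(-123\right) = 1026 \left(-123\right) = -126198$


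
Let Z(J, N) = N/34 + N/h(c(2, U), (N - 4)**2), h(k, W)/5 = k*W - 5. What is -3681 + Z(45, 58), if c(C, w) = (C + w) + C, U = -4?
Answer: -1564686/425 ≈ -3681.6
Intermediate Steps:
c(C, w) = w + 2*C
h(k, W) = -25 + 5*W*k (h(k, W) = 5*(k*W - 5) = 5*(W*k - 5) = 5*(-5 + W*k) = -25 + 5*W*k)
Z(J, N) = -9*N/850 (Z(J, N) = N/34 + N/(-25 + 5*(N - 4)**2*(-4 + 2*2)) = N*(1/34) + N/(-25 + 5*(-4 + N)**2*(-4 + 4)) = N/34 + N/(-25 + 5*(-4 + N)**2*0) = N/34 + N/(-25 + 0) = N/34 + N/(-25) = N/34 + N*(-1/25) = N/34 - N/25 = -9*N/850)
-3681 + Z(45, 58) = -3681 - 9/850*58 = -3681 - 261/425 = -1564686/425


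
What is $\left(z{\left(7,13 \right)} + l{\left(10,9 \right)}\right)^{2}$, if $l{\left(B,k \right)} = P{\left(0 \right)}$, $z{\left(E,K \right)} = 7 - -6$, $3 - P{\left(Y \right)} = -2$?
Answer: $324$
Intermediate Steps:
$P{\left(Y \right)} = 5$ ($P{\left(Y \right)} = 3 - -2 = 3 + 2 = 5$)
$z{\left(E,K \right)} = 13$ ($z{\left(E,K \right)} = 7 + 6 = 13$)
$l{\left(B,k \right)} = 5$
$\left(z{\left(7,13 \right)} + l{\left(10,9 \right)}\right)^{2} = \left(13 + 5\right)^{2} = 18^{2} = 324$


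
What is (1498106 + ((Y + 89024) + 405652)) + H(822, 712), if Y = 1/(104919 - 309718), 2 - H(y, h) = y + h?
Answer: 407806008749/204799 ≈ 1.9913e+6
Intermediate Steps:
H(y, h) = 2 - h - y (H(y, h) = 2 - (y + h) = 2 - (h + y) = 2 + (-h - y) = 2 - h - y)
Y = -1/204799 (Y = 1/(-204799) = -1/204799 ≈ -4.8828e-6)
(1498106 + ((Y + 89024) + 405652)) + H(822, 712) = (1498106 + ((-1/204799 + 89024) + 405652)) + (2 - 1*712 - 1*822) = (1498106 + (18232026175/204799 + 405652)) + (2 - 712 - 822) = (1498106 + 101309150123/204799) - 1532 = 408119760817/204799 - 1532 = 407806008749/204799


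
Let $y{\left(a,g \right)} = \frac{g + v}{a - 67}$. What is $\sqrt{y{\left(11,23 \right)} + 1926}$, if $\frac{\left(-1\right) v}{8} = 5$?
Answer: $\frac{\sqrt{1510222}}{28} \approx 43.89$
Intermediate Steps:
$v = -40$ ($v = \left(-8\right) 5 = -40$)
$y{\left(a,g \right)} = \frac{-40 + g}{-67 + a}$ ($y{\left(a,g \right)} = \frac{g - 40}{a - 67} = \frac{-40 + g}{-67 + a}$)
$\sqrt{y{\left(11,23 \right)} + 1926} = \sqrt{\frac{-40 + 23}{-67 + 11} + 1926} = \sqrt{\frac{1}{-56} \left(-17\right) + 1926} = \sqrt{\left(- \frac{1}{56}\right) \left(-17\right) + 1926} = \sqrt{\frac{17}{56} + 1926} = \sqrt{\frac{107873}{56}} = \frac{\sqrt{1510222}}{28}$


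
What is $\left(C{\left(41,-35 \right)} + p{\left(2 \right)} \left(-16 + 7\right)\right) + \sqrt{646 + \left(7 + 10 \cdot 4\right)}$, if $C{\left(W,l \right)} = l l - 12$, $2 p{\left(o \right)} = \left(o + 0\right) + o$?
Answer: $1195 + 3 \sqrt{77} \approx 1221.3$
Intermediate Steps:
$p{\left(o \right)} = o$ ($p{\left(o \right)} = \frac{\left(o + 0\right) + o}{2} = \frac{o + o}{2} = \frac{2 o}{2} = o$)
$C{\left(W,l \right)} = -12 + l^{2}$ ($C{\left(W,l \right)} = l^{2} - 12 = -12 + l^{2}$)
$\left(C{\left(41,-35 \right)} + p{\left(2 \right)} \left(-16 + 7\right)\right) + \sqrt{646 + \left(7 + 10 \cdot 4\right)} = \left(\left(-12 + \left(-35\right)^{2}\right) + 2 \left(-16 + 7\right)\right) + \sqrt{646 + \left(7 + 10 \cdot 4\right)} = \left(\left(-12 + 1225\right) + 2 \left(-9\right)\right) + \sqrt{646 + \left(7 + 40\right)} = \left(1213 - 18\right) + \sqrt{646 + 47} = 1195 + \sqrt{693} = 1195 + 3 \sqrt{77}$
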